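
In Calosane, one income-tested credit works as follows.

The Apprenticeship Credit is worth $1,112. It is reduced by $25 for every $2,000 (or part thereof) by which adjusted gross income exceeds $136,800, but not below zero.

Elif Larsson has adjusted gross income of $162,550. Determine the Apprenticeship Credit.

$787

Apprenticeship Credit: income exceeds $136,800 by $25,750, which is 13 full-or-partial $2,000 increments; reduction = 13 × $25 = $325, leaving $787.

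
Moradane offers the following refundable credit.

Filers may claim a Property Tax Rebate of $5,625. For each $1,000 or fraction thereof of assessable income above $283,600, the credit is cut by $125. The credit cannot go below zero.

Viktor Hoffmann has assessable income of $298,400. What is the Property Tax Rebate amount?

Property Tax Rebate: income exceeds $283,600 by $14,800, which is 15 full-or-partial $1,000 increments; reduction = 15 × $125 = $1,875, leaving $3,750.

$3,750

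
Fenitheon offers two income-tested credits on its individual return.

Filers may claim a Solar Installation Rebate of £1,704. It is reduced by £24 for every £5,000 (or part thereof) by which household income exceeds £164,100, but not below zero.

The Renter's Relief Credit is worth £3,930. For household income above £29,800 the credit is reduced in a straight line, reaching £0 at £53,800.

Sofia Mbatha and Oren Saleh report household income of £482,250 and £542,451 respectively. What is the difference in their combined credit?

£168

Sofia (£482,250): Solar Installation Rebate: income exceeds £164,100 by £318,150, which is 64 full-or-partial £5,000 increments; reduction = 64 × £24 = £1,536, leaving £168. Renter's Relief Credit: £482,250 is at or above £53,800, so the credit is £0. total £168 + £0 = £168
Oren (£542,451): Solar Installation Rebate: income exceeds £164,100 by £378,351 → 76 increments × £24 = £1,824 ≥ base, so the credit is £0. Renter's Relief Credit: £542,451 is at or above £53,800, so the credit is £0. total £0 + £0 = £0
Difference: |£168 − £0| = £168.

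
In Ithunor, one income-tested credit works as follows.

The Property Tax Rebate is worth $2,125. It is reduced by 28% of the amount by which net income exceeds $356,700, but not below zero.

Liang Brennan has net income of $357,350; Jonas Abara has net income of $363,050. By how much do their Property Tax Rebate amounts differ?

$1,596

Liang ($357,350): Property Tax Rebate: 28% of the $650 excess over $356,700 is $182; credit = $2,125 − $182 = $1,943.
Jonas ($363,050): Property Tax Rebate: 28% of the $6,350 excess over $356,700 is $1,778; credit = $2,125 − $1,778 = $347.
Difference: |$1,943 − $347| = $1,596.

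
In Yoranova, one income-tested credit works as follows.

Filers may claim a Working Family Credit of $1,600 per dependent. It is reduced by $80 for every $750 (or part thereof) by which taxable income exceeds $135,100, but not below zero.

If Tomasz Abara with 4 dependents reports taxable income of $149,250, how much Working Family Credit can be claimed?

$4,880

Working Family Credit: base = 4 × $1,600 = $6,400. income exceeds $135,100 by $14,150, which is 19 full-or-partial $750 increments; reduction = 19 × $80 = $1,520, leaving $4,880.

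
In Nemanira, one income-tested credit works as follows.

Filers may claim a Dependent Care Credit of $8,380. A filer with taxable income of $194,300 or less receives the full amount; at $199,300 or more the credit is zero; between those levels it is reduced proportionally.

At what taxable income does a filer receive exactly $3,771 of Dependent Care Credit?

$197,050

$3,771 is 3,771/8,380 of the full $8,380, so 4,609/8,380 of the $5,000 range has been used: income = $194,300 + $5,000 × 4,609/8,380 = $197,050.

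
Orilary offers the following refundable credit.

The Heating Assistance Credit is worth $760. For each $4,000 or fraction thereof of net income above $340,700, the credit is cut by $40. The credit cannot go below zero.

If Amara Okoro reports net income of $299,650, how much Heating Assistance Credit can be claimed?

Heating Assistance Credit: $299,650 is at or below the $340,700 threshold, so the full $760 applies.

$760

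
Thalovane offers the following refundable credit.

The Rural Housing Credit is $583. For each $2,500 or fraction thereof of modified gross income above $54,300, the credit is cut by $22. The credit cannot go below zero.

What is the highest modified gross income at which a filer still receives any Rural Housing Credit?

After 26 increments the reduction is 26 × $22 = $572, leaving $11; one more increment wipes it out. Increment 26 ends at excess 26 × $2,500 = $65,000, so the highest qualifying income is $54,300 + $65,000 = $119,300.

$119,300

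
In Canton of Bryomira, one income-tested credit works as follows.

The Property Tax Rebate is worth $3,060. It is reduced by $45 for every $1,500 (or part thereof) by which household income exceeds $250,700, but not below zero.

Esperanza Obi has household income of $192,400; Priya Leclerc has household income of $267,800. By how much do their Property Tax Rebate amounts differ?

Esperanza ($192,400): Property Tax Rebate: $192,400 is at or below the $250,700 threshold, so the full $3,060 applies.
Priya ($267,800): Property Tax Rebate: income exceeds $250,700 by $17,100, which is 12 full-or-partial $1,500 increments; reduction = 12 × $45 = $540, leaving $2,520.
Difference: |$3,060 − $2,520| = $540.

$540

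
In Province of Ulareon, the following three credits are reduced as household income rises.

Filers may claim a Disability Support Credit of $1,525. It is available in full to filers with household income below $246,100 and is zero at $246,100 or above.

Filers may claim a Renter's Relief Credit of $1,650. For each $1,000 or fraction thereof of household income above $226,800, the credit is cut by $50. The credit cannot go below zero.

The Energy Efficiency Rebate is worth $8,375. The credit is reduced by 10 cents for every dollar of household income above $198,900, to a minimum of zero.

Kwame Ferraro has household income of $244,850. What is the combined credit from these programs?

Disability Support Credit: $244,850 is below the $246,100 cutoff, so the full $1,525 applies.
Renter's Relief Credit: income exceeds $226,800 by $18,050, which is 19 full-or-partial $1,000 increments; reduction = 19 × $50 = $950, leaving $700.
Energy Efficiency Rebate: 10% of the $45,950 excess over $198,900 is $4,595; credit = $8,375 − $4,595 = $3,780.
Total: $1,525 + $700 + $3,780 = $6,005.

$6,005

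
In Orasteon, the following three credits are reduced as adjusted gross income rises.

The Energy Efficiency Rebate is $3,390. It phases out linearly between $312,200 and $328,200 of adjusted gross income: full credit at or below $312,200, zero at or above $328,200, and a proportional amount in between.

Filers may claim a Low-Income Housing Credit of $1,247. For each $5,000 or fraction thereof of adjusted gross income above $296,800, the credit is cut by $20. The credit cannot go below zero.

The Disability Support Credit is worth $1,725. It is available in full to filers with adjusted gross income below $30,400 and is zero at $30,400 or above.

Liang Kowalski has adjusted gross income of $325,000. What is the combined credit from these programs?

$1,805

Energy Efficiency Rebate: $325,000 is $12,800 into a $16,000 phase-out range, leaving 3,200/16,000 of the credit: $3,390 × 3,200/16,000 = $678.
Low-Income Housing Credit: income exceeds $296,800 by $28,200, which is 6 full-or-partial $5,000 increments; reduction = 6 × $20 = $120, leaving $1,127.
Disability Support Credit: $325,000 meets or exceeds the $30,400 cutoff, so the credit is $0.
Total: $678 + $1,127 + $0 = $1,805.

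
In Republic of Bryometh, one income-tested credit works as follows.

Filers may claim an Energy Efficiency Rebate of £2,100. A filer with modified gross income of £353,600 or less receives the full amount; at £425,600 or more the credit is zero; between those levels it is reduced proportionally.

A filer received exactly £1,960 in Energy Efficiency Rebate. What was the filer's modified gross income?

£358,400

£1,960 is 1,960/2,100 of the full £2,100, so 140/2,100 of the £72,000 range has been used: income = £353,600 + £72,000 × 140/2,100 = £358,400.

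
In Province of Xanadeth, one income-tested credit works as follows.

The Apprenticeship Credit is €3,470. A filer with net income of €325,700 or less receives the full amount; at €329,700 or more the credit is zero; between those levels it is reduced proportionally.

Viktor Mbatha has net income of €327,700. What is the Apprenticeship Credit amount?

Apprenticeship Credit: €327,700 is €2,000 into a €4,000 phase-out range, leaving 2,000/4,000 of the credit: €3,470 × 2,000/4,000 = €1,735.

€1,735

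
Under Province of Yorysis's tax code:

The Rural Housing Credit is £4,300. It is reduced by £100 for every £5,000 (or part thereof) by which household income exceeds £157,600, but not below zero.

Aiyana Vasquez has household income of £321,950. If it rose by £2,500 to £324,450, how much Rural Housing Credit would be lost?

£100

At £321,950 — income exceeds £157,600 by £164,350, which is 33 full-or-partial £5,000 increments; reduction = 33 × £100 = £3,300, leaving £1,000.
At £324,450 — income exceeds £157,600 by £166,850, which is 34 full-or-partial £5,000 increments; reduction = 34 × £100 = £3,400, leaving £900.
Lost: £1,000 − £900 = £100.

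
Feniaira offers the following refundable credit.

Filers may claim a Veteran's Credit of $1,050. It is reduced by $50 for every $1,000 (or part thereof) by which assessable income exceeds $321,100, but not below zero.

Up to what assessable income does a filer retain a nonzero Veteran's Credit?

$341,100

After 20 increments the reduction is 20 × $50 = $1,000, leaving $50; one more increment wipes it out. Increment 20 ends at excess 20 × $1,000 = $20,000, so the highest qualifying income is $321,100 + $20,000 = $341,100.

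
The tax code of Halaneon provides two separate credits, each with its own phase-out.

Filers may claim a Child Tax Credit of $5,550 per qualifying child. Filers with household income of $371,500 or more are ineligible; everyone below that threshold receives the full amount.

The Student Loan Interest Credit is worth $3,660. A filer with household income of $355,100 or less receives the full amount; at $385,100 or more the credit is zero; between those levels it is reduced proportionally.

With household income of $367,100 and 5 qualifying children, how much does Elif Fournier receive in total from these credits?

$29,946

Child Tax Credit: base = 5 × $5,550 = $27,750. $367,100 is below the $371,500 cutoff, so the full $27,750 applies.
Student Loan Interest Credit: $367,100 is $12,000 into a $30,000 phase-out range, leaving 18,000/30,000 of the credit: $3,660 × 18,000/30,000 = $2,196.
Total: $27,750 + $2,196 = $29,946.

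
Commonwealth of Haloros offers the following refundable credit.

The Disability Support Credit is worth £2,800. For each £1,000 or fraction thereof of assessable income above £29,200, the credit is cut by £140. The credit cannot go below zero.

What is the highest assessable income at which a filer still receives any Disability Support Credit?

After 19 increments the reduction is 19 × £140 = £2,660, leaving £140; one more increment wipes it out. Increment 19 ends at excess 19 × £1,000 = £19,000, so the highest qualifying income is £29,200 + £19,000 = £48,200.

£48,200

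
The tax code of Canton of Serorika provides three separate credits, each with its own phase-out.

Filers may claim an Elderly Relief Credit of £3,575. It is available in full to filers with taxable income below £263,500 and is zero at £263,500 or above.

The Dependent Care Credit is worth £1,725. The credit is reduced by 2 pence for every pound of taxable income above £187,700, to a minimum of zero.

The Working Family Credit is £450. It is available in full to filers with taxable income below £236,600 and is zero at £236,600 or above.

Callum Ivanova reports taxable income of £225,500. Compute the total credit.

£4,994

Elderly Relief Credit: £225,500 is below the £263,500 cutoff, so the full £3,575 applies.
Dependent Care Credit: 2% of the £37,800 excess over £187,700 is £756; credit = £1,725 − £756 = £969.
Working Family Credit: £225,500 is below the £236,600 cutoff, so the full £450 applies.
Total: £3,575 + £969 + £450 = £4,994.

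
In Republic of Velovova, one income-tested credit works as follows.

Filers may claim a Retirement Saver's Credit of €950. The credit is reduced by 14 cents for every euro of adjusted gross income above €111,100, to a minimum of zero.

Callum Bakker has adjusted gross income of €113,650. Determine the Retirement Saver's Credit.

€593

Retirement Saver's Credit: 14% of the €2,550 excess over €111,100 is €357; credit = €950 − €357 = €593.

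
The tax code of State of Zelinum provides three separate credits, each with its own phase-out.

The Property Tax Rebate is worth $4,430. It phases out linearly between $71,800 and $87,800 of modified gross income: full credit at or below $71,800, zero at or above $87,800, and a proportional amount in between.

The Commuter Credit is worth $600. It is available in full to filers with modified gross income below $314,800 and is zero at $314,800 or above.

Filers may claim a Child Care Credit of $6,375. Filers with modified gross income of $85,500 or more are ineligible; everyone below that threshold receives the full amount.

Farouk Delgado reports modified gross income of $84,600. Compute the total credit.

Property Tax Rebate: $84,600 is $12,800 into a $16,000 phase-out range, leaving 3,200/16,000 of the credit: $4,430 × 3,200/16,000 = $886.
Commuter Credit: $84,600 is below the $314,800 cutoff, so the full $600 applies.
Child Care Credit: $84,600 is below the $85,500 cutoff, so the full $6,375 applies.
Total: $886 + $600 + $6,375 = $7,861.

$7,861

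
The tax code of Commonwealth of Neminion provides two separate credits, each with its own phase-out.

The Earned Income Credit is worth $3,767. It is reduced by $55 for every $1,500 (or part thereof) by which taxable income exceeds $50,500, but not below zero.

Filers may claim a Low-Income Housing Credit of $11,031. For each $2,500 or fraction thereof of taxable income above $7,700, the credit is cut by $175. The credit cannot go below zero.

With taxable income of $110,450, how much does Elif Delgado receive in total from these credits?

Earned Income Credit: income exceeds $50,500 by $59,950, which is 40 full-or-partial $1,500 increments; reduction = 40 × $55 = $2,200, leaving $1,567.
Low-Income Housing Credit: income exceeds $7,700 by $102,750, which is 42 full-or-partial $2,500 increments; reduction = 42 × $175 = $7,350, leaving $3,681.
Total: $1,567 + $3,681 = $5,248.

$5,248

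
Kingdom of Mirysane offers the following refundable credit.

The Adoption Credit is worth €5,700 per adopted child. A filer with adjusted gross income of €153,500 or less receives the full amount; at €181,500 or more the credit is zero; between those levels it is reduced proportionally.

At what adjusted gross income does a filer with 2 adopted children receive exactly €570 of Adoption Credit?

Full credit = 2 × €5,700 = €11,400.
€570 is 570/11,400 of the full €11,400, so 10,830/11,400 of the €28,000 range has been used: income = €153,500 + €28,000 × 10,830/11,400 = €180,100.

€180,100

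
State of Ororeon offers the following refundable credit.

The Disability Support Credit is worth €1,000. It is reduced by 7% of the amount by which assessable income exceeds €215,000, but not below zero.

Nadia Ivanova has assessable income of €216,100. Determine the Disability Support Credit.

€923

Disability Support Credit: 7% of the €1,100 excess over €215,000 is €77; credit = €1,000 − €77 = €923.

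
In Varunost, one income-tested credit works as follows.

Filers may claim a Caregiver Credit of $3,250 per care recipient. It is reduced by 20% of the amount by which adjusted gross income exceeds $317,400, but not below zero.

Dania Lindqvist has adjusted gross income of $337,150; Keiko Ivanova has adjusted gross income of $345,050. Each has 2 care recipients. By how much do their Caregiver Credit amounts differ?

Dania ($337,150): Caregiver Credit: base = 2 × $3,250 = $6,500. 20% of the $19,750 excess over $317,400 is $3,950; credit = $6,500 − $3,950 = $2,550.
Keiko ($345,050): Caregiver Credit: base = 2 × $3,250 = $6,500. 20% of the $27,650 excess over $317,400 is $5,530; credit = $6,500 − $5,530 = $970.
Difference: |$2,550 − $970| = $1,580.

$1,580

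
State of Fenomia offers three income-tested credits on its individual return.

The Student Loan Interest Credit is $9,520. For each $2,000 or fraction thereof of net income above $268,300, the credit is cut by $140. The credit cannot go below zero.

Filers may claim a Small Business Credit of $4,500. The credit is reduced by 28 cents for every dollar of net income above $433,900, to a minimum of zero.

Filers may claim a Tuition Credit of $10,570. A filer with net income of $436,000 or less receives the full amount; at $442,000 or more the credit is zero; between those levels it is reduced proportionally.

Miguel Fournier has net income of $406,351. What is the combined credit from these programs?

$15,070

Student Loan Interest Credit: income exceeds $268,300 by $138,051 → 70 increments × $140 = $9,800 ≥ base, so the credit is $0.
Small Business Credit: $406,351 is at or below the $433,900 threshold, so the full $4,500 applies.
Tuition Credit: $406,351 is at or below the $436,000 threshold, so the full $10,570 applies.
Total: $0 + $4,500 + $10,570 = $15,070.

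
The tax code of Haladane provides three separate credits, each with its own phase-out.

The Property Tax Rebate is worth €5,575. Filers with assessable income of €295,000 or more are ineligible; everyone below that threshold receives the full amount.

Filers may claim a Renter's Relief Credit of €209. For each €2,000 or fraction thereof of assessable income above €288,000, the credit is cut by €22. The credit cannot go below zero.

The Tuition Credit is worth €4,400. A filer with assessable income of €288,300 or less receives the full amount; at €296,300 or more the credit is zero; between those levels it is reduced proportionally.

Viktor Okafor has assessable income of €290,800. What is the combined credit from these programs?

Property Tax Rebate: €290,800 is below the €295,000 cutoff, so the full €5,575 applies.
Renter's Relief Credit: income exceeds €288,000 by €2,800, which is 2 full-or-partial €2,000 increments; reduction = 2 × €22 = €44, leaving €165.
Tuition Credit: €290,800 is €2,500 into a €8,000 phase-out range, leaving 5,500/8,000 of the credit: €4,400 × 5,500/8,000 = €3,025.
Total: €5,575 + €165 + €3,025 = €8,765.

€8,765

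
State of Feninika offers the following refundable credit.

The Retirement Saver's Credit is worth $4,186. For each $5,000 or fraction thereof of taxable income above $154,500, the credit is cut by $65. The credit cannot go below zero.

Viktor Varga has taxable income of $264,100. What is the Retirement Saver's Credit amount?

$2,756

Retirement Saver's Credit: income exceeds $154,500 by $109,600, which is 22 full-or-partial $5,000 increments; reduction = 22 × $65 = $1,430, leaving $2,756.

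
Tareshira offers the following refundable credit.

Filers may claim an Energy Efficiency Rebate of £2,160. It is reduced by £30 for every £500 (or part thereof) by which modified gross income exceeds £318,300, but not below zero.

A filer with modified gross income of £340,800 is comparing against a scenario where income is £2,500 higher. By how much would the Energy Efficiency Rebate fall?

At £340,800 — income exceeds £318,300 by £22,500, which is 45 full-or-partial £500 increments; reduction = 45 × £30 = £1,350, leaving £810.
At £343,300 — income exceeds £318,300 by £25,000, which is 50 full-or-partial £500 increments; reduction = 50 × £30 = £1,500, leaving £660.
Lost: £810 − £660 = £150.

£150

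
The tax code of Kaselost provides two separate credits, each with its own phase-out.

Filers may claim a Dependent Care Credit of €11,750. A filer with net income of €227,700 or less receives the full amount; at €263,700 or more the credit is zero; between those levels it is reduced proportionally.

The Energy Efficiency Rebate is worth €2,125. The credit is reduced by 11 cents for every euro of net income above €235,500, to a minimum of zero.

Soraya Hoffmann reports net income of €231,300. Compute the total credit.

Dependent Care Credit: €231,300 is €3,600 into a €36,000 phase-out range, leaving 32,400/36,000 of the credit: €11,750 × 32,400/36,000 = €10,575.
Energy Efficiency Rebate: €231,300 is at or below the €235,500 threshold, so the full €2,125 applies.
Total: €10,575 + €2,125 = €12,700.

€12,700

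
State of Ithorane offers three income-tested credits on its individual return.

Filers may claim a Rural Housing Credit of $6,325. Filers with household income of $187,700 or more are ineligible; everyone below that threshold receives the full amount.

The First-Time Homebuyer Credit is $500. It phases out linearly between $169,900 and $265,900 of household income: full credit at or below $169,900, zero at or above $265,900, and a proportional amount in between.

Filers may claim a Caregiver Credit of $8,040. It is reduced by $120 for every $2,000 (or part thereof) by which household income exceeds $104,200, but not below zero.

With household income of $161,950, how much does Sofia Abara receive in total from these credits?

$11,385

Rural Housing Credit: $161,950 is below the $187,700 cutoff, so the full $6,325 applies.
First-Time Homebuyer Credit: $161,950 is at or below the $169,900 threshold, so the full $500 applies.
Caregiver Credit: income exceeds $104,200 by $57,750, which is 29 full-or-partial $2,000 increments; reduction = 29 × $120 = $3,480, leaving $4,560.
Total: $6,325 + $500 + $4,560 = $11,385.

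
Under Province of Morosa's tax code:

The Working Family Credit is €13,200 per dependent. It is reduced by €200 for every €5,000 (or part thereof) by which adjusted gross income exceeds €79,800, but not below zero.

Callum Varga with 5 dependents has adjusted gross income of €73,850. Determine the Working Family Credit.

€66,000

Working Family Credit: base = 5 × €13,200 = €66,000. €73,850 is at or below the €79,800 threshold, so the full €66,000 applies.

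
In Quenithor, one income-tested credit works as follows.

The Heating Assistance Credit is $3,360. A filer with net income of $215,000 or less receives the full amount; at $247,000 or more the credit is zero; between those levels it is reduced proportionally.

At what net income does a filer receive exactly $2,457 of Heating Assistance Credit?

$223,600

$2,457 is 2,457/3,360 of the full $3,360, so 903/3,360 of the $32,000 range has been used: income = $215,000 + $32,000 × 903/3,360 = $223,600.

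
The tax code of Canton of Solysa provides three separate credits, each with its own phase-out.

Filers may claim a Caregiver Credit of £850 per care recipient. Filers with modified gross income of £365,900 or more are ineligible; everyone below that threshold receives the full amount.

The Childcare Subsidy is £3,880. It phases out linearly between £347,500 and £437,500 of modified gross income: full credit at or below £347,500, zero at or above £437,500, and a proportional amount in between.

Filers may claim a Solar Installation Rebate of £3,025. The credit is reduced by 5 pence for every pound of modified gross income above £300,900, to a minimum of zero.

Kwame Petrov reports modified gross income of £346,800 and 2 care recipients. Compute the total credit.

£6,310

Caregiver Credit: base = 2 × £850 = £1,700. £346,800 is below the £365,900 cutoff, so the full £1,700 applies.
Childcare Subsidy: £346,800 is at or below the £347,500 threshold, so the full £3,880 applies.
Solar Installation Rebate: 5% of the £45,900 excess over £300,900 is £2,295; credit = £3,025 − £2,295 = £730.
Total: £1,700 + £3,880 + £730 = £6,310.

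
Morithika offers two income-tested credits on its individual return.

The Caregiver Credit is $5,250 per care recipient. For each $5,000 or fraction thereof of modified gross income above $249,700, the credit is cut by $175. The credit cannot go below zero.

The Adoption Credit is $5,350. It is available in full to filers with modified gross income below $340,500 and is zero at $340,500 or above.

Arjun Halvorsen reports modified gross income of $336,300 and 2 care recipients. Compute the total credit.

$12,700

Caregiver Credit: base = 2 × $5,250 = $10,500. income exceeds $249,700 by $86,600, which is 18 full-or-partial $5,000 increments; reduction = 18 × $175 = $3,150, leaving $7,350.
Adoption Credit: $336,300 is below the $340,500 cutoff, so the full $5,350 applies.
Total: $7,350 + $5,350 = $12,700.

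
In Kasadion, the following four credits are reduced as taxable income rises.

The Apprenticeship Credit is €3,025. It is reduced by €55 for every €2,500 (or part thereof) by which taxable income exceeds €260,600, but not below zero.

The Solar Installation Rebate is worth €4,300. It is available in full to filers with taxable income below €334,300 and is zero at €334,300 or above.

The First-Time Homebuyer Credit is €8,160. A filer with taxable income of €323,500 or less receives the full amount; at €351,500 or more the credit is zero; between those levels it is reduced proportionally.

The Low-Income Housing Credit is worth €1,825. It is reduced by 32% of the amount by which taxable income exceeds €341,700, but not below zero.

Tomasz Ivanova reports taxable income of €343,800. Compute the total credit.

€4,552

Apprenticeship Credit: income exceeds €260,600 by €83,200, which is 34 full-or-partial €2,500 increments; reduction = 34 × €55 = €1,870, leaving €1,155.
Solar Installation Rebate: €343,800 meets or exceeds the €334,300 cutoff, so the credit is €0.
First-Time Homebuyer Credit: €343,800 is €20,300 into a €28,000 phase-out range, leaving 7,700/28,000 of the credit: €8,160 × 7,700/28,000 = €2,244.
Low-Income Housing Credit: 32% of the €2,100 excess over €341,700 is €672; credit = €1,825 − €672 = €1,153.
Total: €1,155 + €0 + €2,244 + €1,153 = €4,552.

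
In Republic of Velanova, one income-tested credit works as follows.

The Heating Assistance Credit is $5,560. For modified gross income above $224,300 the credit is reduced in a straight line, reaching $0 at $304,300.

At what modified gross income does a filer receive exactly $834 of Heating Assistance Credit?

$834 is 834/5,560 of the full $5,560, so 4,726/5,560 of the $80,000 range has been used: income = $224,300 + $80,000 × 4,726/5,560 = $292,300.

$292,300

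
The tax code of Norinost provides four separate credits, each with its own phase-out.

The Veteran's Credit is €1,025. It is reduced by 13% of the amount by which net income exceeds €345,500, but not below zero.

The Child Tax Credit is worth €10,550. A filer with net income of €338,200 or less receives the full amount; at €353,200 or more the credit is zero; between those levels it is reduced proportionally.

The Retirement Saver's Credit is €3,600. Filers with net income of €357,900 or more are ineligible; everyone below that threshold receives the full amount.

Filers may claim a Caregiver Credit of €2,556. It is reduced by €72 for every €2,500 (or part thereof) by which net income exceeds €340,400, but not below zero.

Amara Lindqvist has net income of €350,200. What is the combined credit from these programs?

Veteran's Credit: 13% of the €4,700 excess over €345,500 is €611; credit = €1,025 − €611 = €414.
Child Tax Credit: €350,200 is €12,000 into a €15,000 phase-out range, leaving 3,000/15,000 of the credit: €10,550 × 3,000/15,000 = €2,110.
Retirement Saver's Credit: €350,200 is below the €357,900 cutoff, so the full €3,600 applies.
Caregiver Credit: income exceeds €340,400 by €9,800, which is 4 full-or-partial €2,500 increments; reduction = 4 × €72 = €288, leaving €2,268.
Total: €414 + €2,110 + €3,600 + €2,268 = €8,392.

€8,392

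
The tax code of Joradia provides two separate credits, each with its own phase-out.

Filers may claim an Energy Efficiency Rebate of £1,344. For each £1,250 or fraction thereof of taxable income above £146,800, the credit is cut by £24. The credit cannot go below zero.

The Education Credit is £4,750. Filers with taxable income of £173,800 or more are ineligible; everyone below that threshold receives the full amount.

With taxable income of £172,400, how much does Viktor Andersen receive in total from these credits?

£5,590

Energy Efficiency Rebate: income exceeds £146,800 by £25,600, which is 21 full-or-partial £1,250 increments; reduction = 21 × £24 = £504, leaving £840.
Education Credit: £172,400 is below the £173,800 cutoff, so the full £4,750 applies.
Total: £840 + £4,750 = £5,590.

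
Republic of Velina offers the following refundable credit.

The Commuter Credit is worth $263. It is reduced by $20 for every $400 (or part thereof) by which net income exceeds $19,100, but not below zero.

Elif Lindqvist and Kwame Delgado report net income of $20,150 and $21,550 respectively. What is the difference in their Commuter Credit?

Elif ($20,150): Commuter Credit: income exceeds $19,100 by $1,050, which is 3 full-or-partial $400 increments; reduction = 3 × $20 = $60, leaving $203.
Kwame ($21,550): Commuter Credit: income exceeds $19,100 by $2,450, which is 7 full-or-partial $400 increments; reduction = 7 × $20 = $140, leaving $123.
Difference: |$203 − $123| = $80.

$80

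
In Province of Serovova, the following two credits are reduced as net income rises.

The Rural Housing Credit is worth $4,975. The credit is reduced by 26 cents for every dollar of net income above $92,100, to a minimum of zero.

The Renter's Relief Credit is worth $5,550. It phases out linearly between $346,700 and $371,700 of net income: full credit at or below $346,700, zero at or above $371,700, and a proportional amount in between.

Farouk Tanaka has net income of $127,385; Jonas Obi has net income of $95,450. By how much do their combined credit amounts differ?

Farouk ($127,385): Rural Housing Credit: 26% of the $35,285 excess over $92,100 is $9,174.10 ≥ base, so the credit is $0. Renter's Relief Credit: $127,385 is at or below the $346,700 threshold, so the full $5,550 applies. total $0 + $5,550 = $5,550
Jonas ($95,450): Rural Housing Credit: 26% of the $3,350 excess over $92,100 is $871; credit = $4,975 − $871 = $4,104. Renter's Relief Credit: $95,450 is at or below the $346,700 threshold, so the full $5,550 applies. total $4,104 + $5,550 = $9,654
Difference: |$5,550 − $9,654| = $4,104.

$4,104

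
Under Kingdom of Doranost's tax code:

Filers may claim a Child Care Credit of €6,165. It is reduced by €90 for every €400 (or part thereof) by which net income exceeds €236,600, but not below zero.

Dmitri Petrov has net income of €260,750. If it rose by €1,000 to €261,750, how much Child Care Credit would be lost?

€180

At €260,750 — income exceeds €236,600 by €24,150, which is 61 full-or-partial €400 increments; reduction = 61 × €90 = €5,490, leaving €675.
At €261,750 — income exceeds €236,600 by €25,150, which is 63 full-or-partial €400 increments; reduction = 63 × €90 = €5,670, leaving €495.
Lost: €675 − €495 = €180.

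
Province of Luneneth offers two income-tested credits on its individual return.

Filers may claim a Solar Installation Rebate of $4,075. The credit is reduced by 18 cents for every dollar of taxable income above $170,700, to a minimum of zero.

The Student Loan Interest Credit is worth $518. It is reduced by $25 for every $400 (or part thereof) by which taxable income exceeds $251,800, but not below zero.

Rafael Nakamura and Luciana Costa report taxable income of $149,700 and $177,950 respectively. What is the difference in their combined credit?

$1,305

Rafael ($149,700): Solar Installation Rebate: $149,700 is at or below the $170,700 threshold, so the full $4,075 applies. Student Loan Interest Credit: $149,700 is at or below the $251,800 threshold, so the full $518 applies. total $4,075 + $518 = $4,593
Luciana ($177,950): Solar Installation Rebate: 18% of the $7,250 excess over $170,700 is $1,305; credit = $4,075 − $1,305 = $2,770. Student Loan Interest Credit: $177,950 is at or below the $251,800 threshold, so the full $518 applies. total $2,770 + $518 = $3,288
Difference: |$4,593 − $3,288| = $1,305.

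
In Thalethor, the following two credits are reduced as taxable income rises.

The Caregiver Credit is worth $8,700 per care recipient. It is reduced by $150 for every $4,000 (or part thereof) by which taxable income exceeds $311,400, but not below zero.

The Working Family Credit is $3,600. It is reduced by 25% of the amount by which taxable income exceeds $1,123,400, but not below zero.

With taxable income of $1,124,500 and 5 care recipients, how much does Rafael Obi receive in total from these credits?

$16,225

Caregiver Credit: base = 5 × $8,700 = $43,500. income exceeds $311,400 by $813,100, which is 204 full-or-partial $4,000 increments; reduction = 204 × $150 = $30,600, leaving $12,900.
Working Family Credit: 25% of the $1,100 excess over $1,123,400 is $275; credit = $3,600 − $275 = $3,325.
Total: $12,900 + $3,325 = $16,225.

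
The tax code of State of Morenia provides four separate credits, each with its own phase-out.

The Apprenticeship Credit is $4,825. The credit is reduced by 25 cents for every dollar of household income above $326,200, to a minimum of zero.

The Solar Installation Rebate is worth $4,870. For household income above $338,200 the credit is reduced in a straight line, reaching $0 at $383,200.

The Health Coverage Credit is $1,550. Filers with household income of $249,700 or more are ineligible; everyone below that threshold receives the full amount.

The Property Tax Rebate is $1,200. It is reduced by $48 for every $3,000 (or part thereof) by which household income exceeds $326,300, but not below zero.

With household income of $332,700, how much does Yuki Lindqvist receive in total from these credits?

$9,126

Apprenticeship Credit: 25% of the $6,500 excess over $326,200 is $1,625; credit = $4,825 − $1,625 = $3,200.
Solar Installation Rebate: $332,700 is at or below the $338,200 threshold, so the full $4,870 applies.
Health Coverage Credit: $332,700 meets or exceeds the $249,700 cutoff, so the credit is $0.
Property Tax Rebate: income exceeds $326,300 by $6,400, which is 3 full-or-partial $3,000 increments; reduction = 3 × $48 = $144, leaving $1,056.
Total: $3,200 + $4,870 + $0 + $1,056 = $9,126.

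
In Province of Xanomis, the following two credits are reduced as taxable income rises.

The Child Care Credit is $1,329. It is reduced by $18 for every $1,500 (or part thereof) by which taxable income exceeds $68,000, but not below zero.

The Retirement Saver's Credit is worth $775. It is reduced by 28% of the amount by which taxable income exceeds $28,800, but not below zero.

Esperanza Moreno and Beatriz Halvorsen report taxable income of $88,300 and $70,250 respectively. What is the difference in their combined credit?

$216

Esperanza ($88,300): Child Care Credit: income exceeds $68,000 by $20,300, which is 14 full-or-partial $1,500 increments; reduction = 14 × $18 = $252, leaving $1,077. Retirement Saver's Credit: 28% of the $59,500 excess over $28,800 is $16,660 ≥ base, so the credit is $0. total $1,077 + $0 = $1,077
Beatriz ($70,250): Child Care Credit: income exceeds $68,000 by $2,250, which is 2 full-or-partial $1,500 increments; reduction = 2 × $18 = $36, leaving $1,293. Retirement Saver's Credit: 28% of the $41,450 excess over $28,800 is $11,606 ≥ base, so the credit is $0. total $1,293 + $0 = $1,293
Difference: |$1,077 − $1,293| = $216.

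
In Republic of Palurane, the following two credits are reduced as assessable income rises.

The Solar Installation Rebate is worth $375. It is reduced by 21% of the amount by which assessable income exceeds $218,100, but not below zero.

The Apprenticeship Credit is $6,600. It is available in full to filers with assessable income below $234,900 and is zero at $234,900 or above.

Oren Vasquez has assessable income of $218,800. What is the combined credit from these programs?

Solar Installation Rebate: 21% of the $700 excess over $218,100 is $147; credit = $375 − $147 = $228.
Apprenticeship Credit: $218,800 is below the $234,900 cutoff, so the full $6,600 applies.
Total: $228 + $6,600 = $6,828.

$6,828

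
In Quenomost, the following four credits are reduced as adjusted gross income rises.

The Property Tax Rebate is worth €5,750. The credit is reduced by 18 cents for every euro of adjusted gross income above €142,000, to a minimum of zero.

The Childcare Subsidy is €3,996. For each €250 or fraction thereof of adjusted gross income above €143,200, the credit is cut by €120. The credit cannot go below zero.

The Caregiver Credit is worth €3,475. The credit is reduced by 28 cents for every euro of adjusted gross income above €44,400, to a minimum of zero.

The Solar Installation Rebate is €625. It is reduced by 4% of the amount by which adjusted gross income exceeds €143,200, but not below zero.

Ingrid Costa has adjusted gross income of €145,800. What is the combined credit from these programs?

Property Tax Rebate: 18% of the €3,800 excess over €142,000 is €684; credit = €5,750 − €684 = €5,066.
Childcare Subsidy: income exceeds €143,200 by €2,600, which is 11 full-or-partial €250 increments; reduction = 11 × €120 = €1,320, leaving €2,676.
Caregiver Credit: 28% of the €101,400 excess over €44,400 is €28,392 ≥ base, so the credit is €0.
Solar Installation Rebate: 4% of the €2,600 excess over €143,200 is €104; credit = €625 − €104 = €521.
Total: €5,066 + €2,676 + €0 + €521 = €8,263.

€8,263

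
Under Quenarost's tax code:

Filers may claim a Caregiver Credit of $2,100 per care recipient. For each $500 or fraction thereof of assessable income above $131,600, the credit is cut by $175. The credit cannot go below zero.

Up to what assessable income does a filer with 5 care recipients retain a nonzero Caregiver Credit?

Full credit = 5 × $2,100 = $10,500.
After 59 increments the reduction is 59 × $175 = $10,325, leaving $175; one more increment wipes it out. Increment 59 ends at excess 59 × $500 = $29,500, so the highest qualifying income is $131,600 + $29,500 = $161,100.

$161,100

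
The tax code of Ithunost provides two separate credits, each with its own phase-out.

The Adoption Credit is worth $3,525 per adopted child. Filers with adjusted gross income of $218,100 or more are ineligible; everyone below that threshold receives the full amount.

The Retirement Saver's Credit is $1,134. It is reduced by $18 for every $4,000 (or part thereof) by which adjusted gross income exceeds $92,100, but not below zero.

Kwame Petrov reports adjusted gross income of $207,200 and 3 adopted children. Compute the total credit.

$11,187

Adoption Credit: base = 3 × $3,525 = $10,575. $207,200 is below the $218,100 cutoff, so the full $10,575 applies.
Retirement Saver's Credit: income exceeds $92,100 by $115,100, which is 29 full-or-partial $4,000 increments; reduction = 29 × $18 = $522, leaving $612.
Total: $10,575 + $612 = $11,187.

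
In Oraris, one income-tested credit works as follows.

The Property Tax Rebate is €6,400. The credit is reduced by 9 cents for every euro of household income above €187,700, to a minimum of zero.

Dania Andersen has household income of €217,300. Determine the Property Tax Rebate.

€3,736

Property Tax Rebate: 9% of the €29,600 excess over €187,700 is €2,664; credit = €6,400 − €2,664 = €3,736.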